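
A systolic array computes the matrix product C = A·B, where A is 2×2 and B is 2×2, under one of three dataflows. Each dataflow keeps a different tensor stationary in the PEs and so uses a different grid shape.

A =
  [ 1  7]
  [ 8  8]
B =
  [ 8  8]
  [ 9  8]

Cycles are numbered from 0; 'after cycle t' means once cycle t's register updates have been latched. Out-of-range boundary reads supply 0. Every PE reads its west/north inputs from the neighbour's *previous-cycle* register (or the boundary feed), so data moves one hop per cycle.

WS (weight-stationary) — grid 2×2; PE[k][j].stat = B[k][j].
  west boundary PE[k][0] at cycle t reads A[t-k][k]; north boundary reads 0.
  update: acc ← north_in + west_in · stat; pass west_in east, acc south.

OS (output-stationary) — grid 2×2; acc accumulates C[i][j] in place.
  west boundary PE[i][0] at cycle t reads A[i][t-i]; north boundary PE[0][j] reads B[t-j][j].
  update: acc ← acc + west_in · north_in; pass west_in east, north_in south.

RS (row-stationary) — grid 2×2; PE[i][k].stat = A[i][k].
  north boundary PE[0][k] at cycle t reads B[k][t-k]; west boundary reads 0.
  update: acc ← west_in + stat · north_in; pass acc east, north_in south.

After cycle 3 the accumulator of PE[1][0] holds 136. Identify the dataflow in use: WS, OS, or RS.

Under WS (2×2), PE[1][0]:
  step 0 · PE1,0: acc=0; fwd→0 fwd↓0
  step 1 · PE1,0: acc=71; fwd→7 fwd↓71
  step 2 · PE1,0: acc=136; fwd→8 fwd↓136
  step 3 · PE1,0: acc=0; fwd→0 fwd↓0
Under OS (2×2), PE[1][0]:
  step 0 · PE1,0: acc=0; fwd→0 fwd↓0
  step 1 · PE1,0: acc=64; fwd→8 fwd↓8
  step 2 · PE1,0: acc=136; fwd→8 fwd↓9
  step 3 · PE1,0: acc=136; fwd→0 fwd↓0
Under RS (2×2), PE[1][0]:
  step 0 · PE1,0: acc=0; fwd→0 fwd↓0
  step 1 · PE1,0: acc=64; fwd→64 fwd↓8
  step 2 · PE1,0: acc=64; fwd→64 fwd↓8
  step 3 · PE1,0: acc=0; fwd→0 fwd↓0

dataflow = OS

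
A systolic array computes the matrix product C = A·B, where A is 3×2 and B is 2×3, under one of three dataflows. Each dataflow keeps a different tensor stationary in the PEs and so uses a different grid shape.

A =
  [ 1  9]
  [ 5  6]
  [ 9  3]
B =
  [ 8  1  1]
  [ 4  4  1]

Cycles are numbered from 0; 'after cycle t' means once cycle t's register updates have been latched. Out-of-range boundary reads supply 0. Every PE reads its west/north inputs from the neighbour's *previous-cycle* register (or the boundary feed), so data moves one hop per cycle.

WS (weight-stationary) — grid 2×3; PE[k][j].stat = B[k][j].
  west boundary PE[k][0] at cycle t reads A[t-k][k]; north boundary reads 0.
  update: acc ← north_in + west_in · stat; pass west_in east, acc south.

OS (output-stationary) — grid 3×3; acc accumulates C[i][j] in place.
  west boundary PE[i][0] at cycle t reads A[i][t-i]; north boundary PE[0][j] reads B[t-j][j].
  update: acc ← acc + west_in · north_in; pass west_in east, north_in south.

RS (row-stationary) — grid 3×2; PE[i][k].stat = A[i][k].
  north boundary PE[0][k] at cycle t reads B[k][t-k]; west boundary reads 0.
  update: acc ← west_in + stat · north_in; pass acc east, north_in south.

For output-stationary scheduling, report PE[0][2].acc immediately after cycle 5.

OS 3×3: PE[0][2] cycle-by-cycle (with neighbour feeds):
  after 0 — PE[0][1] acc=0, pass-E 0, pass-S 0
  after 0 — PE[0][2] acc=0, pass-E 0, pass-S 0
  after 1 — PE[0][1] acc=1, pass-E 1, pass-S 1
  after 1 — PE[0][2] acc=0, pass-E 0, pass-S 0
  after 2 — PE[0][1] acc=37, pass-E 9, pass-S 4
  after 2 — PE[0][2] acc=1, pass-E 1, pass-S 1
  after 3 — PE[0][1] acc=37, pass-E 0, pass-S 0
  after 3 — PE[0][2] acc=10, pass-E 9, pass-S 1
  after 4 — PE[0][1] acc=37, pass-E 0, pass-S 0
  after 4 — PE[0][2] acc=10, pass-E 0, pass-S 0
  after 5 — PE[0][1] acc=37, pass-E 0, pass-S 0
  after 5 — PE[0][2] acc=10, pass-E 0, pass-S 0

PE[0][2].acc = 10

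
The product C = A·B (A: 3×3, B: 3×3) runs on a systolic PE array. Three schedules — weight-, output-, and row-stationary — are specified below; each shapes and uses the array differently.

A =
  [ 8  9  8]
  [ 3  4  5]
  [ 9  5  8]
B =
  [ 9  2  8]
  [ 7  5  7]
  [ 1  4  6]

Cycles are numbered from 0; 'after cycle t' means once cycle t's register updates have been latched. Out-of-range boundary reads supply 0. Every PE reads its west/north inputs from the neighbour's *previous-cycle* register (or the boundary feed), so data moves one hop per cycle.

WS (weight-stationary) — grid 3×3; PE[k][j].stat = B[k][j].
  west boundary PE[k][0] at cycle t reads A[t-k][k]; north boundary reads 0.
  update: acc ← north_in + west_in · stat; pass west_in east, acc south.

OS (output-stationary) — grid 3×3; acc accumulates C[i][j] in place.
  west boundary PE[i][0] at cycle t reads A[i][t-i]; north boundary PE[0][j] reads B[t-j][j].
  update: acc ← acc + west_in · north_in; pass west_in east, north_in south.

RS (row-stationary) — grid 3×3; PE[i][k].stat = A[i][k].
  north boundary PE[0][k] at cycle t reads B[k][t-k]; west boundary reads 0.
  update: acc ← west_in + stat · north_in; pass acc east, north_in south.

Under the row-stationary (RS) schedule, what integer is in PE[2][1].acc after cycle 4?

PE[2][1].acc = 43

RS 3×3: PE[2][1] cycle-by-cycle (with neighbour feeds):
  after 0 — PE[1][1] acc=0, pass-E 0, pass-S 0
  after 0 — PE[2][0] acc=0, pass-E 0, pass-S 0
  after 0 — PE[2][1] acc=0, pass-E 0, pass-S 0
  after 1 — PE[1][1] acc=0, pass-E 0, pass-S 0
  after 1 — PE[2][0] acc=0, pass-E 0, pass-S 0
  after 1 — PE[2][1] acc=0, pass-E 0, pass-S 0
  after 2 — PE[1][1] acc=55, pass-E 55, pass-S 7
  after 2 — PE[2][0] acc=81, pass-E 81, pass-S 9
  after 2 — PE[2][1] acc=0, pass-E 0, pass-S 0
  after 3 — PE[1][1] acc=26, pass-E 26, pass-S 5
  after 3 — PE[2][0] acc=18, pass-E 18, pass-S 2
  after 3 — PE[2][1] acc=116, pass-E 116, pass-S 7
  after 4 — PE[1][1] acc=52, pass-E 52, pass-S 7
  after 4 — PE[2][0] acc=72, pass-E 72, pass-S 8
  after 4 — PE[2][1] acc=43, pass-E 43, pass-S 5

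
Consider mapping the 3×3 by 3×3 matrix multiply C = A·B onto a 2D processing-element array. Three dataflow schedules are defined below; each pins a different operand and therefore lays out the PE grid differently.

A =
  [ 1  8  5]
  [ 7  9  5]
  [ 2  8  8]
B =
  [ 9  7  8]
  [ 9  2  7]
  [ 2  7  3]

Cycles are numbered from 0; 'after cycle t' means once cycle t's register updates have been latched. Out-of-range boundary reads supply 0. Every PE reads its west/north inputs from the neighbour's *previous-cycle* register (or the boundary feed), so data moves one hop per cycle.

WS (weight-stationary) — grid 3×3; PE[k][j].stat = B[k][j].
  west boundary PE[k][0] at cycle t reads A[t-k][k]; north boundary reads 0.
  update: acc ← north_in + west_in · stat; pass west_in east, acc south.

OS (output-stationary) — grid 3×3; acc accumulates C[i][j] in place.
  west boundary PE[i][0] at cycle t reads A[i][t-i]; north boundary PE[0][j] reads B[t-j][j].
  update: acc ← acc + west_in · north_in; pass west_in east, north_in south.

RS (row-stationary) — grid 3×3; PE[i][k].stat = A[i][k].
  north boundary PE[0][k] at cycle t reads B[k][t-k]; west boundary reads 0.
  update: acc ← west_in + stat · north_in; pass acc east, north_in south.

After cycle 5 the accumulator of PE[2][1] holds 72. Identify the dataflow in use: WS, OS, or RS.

Under WS (3×3), PE[2][1]:
  [0] (2,1) acc=0 (h:0 v:0)
  [1] (2,1) acc=0 (h:0 v:0)
  [2] (2,1) acc=0 (h:0 v:0)
  [3] (2,1) acc=58 (h:5 v:58)
  [4] (2,1) acc=102 (h:5 v:102)
  [5] (2,1) acc=86 (h:8 v:86)
Under OS (3×3), PE[2][1]:
  [0] (2,1) acc=0 (h:0 v:0)
  [1] (2,1) acc=0 (h:0 v:0)
  [2] (2,1) acc=0 (h:0 v:0)
  [3] (2,1) acc=14 (h:2 v:7)
  [4] (2,1) acc=30 (h:8 v:2)
  [5] (2,1) acc=86 (h:8 v:7)
Under RS (3×3), PE[2][1]:
  [0] (2,1) acc=0 (h:0 v:0)
  [1] (2,1) acc=0 (h:0 v:0)
  [2] (2,1) acc=0 (h:0 v:0)
  [3] (2,1) acc=90 (h:90 v:9)
  [4] (2,1) acc=30 (h:30 v:2)
  [5] (2,1) acc=72 (h:72 v:7)

dataflow = RS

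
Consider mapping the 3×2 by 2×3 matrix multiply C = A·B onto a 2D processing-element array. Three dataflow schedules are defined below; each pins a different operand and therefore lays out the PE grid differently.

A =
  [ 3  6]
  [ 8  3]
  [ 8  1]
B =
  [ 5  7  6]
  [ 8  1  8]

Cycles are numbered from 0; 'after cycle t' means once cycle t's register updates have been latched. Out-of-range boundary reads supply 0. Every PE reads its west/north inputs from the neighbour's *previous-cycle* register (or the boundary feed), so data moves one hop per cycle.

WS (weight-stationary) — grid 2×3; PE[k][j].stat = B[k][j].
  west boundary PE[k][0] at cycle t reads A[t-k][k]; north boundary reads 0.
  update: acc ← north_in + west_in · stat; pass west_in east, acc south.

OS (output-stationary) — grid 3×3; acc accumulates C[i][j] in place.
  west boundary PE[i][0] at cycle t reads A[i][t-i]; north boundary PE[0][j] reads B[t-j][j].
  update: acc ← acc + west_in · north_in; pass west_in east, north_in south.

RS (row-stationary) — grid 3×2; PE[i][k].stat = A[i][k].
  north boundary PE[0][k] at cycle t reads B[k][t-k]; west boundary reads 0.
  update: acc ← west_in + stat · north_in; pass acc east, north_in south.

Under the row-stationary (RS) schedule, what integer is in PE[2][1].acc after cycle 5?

PE[2][1].acc = 56

RS on a 3×2 grid — tracing PE[2][1] and its feeders:
  t=0 PE[1][1]: acc=0 h=0 v=0
  t=0 PE[2][0]: acc=0 h=0 v=0
  t=0 PE[2][1]: acc=0 h=0 v=0
  t=1 PE[1][1]: acc=0 h=0 v=0
  t=1 PE[2][0]: acc=0 h=0 v=0
  t=1 PE[2][1]: acc=0 h=0 v=0
  t=2 PE[1][1]: acc=64 h=64 v=8
  t=2 PE[2][0]: acc=40 h=40 v=5
  t=2 PE[2][1]: acc=0 h=0 v=0
  t=3 PE[1][1]: acc=59 h=59 v=1
  t=3 PE[2][0]: acc=56 h=56 v=7
  t=3 PE[2][1]: acc=48 h=48 v=8
  t=4 PE[1][1]: acc=72 h=72 v=8
  t=4 PE[2][0]: acc=48 h=48 v=6
  t=4 PE[2][1]: acc=57 h=57 v=1
  t=5 PE[1][1]: acc=0 h=0 v=0
  t=5 PE[2][0]: acc=0 h=0 v=0
  t=5 PE[2][1]: acc=56 h=56 v=8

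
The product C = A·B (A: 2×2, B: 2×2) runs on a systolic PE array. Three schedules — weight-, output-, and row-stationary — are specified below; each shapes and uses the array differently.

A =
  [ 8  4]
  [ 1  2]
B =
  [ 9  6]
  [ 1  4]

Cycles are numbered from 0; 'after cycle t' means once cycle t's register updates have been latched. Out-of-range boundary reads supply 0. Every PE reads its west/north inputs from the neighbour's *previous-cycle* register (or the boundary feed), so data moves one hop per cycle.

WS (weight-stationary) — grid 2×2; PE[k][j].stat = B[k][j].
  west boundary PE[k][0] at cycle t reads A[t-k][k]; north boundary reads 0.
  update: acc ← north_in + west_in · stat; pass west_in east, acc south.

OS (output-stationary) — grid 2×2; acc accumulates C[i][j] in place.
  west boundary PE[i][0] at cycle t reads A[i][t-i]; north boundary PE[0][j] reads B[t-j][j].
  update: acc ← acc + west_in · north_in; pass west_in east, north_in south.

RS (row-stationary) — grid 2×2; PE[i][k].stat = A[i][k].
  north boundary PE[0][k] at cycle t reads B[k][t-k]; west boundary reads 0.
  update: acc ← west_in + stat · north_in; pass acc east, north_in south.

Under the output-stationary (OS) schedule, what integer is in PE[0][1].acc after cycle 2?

PE[0][1].acc = 64

Tracing OS — 2×2 array, target PE[0][1]:
  t=0 PE[0][0]: acc=72 h=8 v=9
  t=0 PE[0][1]: acc=0 h=0 v=0
  t=1 PE[0][0]: acc=76 h=4 v=1
  t=1 PE[0][1]: acc=48 h=8 v=6
  t=2 PE[0][0]: acc=76 h=0 v=0
  t=2 PE[0][1]: acc=64 h=4 v=4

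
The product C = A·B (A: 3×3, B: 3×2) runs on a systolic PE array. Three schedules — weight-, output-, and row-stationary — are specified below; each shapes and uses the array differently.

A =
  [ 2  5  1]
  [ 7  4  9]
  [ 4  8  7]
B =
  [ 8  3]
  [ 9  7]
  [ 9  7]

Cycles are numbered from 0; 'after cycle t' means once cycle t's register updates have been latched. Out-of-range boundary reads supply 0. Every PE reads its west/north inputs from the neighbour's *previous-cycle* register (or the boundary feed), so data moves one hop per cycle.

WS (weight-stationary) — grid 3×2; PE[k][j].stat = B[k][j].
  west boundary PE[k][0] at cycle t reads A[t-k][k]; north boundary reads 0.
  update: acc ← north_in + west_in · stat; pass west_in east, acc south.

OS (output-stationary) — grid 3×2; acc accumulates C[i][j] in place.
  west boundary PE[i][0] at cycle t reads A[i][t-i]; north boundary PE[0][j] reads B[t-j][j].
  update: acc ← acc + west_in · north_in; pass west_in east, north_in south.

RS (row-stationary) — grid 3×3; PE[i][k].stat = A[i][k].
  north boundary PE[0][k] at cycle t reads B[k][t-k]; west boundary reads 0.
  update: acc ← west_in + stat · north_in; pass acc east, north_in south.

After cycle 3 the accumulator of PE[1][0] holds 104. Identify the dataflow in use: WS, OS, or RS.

WS [3×2] PE[1][0] across cycles:
  c0 r1c0: 0 / 0 / 0
  c1 r1c0: 61 / 5 / 61
  c2 r1c0: 92 / 4 / 92
  c3 r1c0: 104 / 8 / 104
OS [3×2] PE[1][0] across cycles:
  c0 r1c0: 0 / 0 / 0
  c1 r1c0: 56 / 7 / 8
  c2 r1c0: 92 / 4 / 9
  c3 r1c0: 173 / 9 / 9
RS [3×3] PE[1][0] across cycles:
  c0 r1c0: 0 / 0 / 0
  c1 r1c0: 56 / 56 / 8
  c2 r1c0: 21 / 21 / 3
  c3 r1c0: 0 / 0 / 0

dataflow = WS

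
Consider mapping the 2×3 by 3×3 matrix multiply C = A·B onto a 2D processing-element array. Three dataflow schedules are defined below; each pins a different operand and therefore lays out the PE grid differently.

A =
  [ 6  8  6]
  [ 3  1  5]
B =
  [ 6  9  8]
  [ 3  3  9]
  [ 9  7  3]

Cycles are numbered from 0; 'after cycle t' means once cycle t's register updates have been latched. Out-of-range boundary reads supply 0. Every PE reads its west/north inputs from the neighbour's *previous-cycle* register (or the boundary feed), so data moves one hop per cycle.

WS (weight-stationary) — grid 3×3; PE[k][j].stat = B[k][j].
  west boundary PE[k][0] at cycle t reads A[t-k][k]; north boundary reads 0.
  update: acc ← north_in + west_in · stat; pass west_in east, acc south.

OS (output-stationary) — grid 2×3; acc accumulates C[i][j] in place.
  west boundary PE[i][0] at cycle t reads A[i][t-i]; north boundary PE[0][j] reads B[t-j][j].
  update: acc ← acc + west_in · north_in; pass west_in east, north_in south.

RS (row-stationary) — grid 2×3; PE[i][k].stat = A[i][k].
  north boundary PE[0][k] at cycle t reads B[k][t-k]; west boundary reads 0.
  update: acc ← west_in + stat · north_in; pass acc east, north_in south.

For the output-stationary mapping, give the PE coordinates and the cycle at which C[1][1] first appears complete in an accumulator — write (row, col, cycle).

(row, col, cycle) = (1, 1, 4)

OS: C[1][1] accumulates in PE[1][1]:
  [0] (1,1) acc=0 (h:0 v:0)
  [1] (1,1) acc=0 (h:0 v:0)
  [2] (1,1) acc=27 (h:3 v:9)
  [3] (1,1) acc=30 (h:1 v:3)
  [4] (1,1) acc=65 (h:5 v:7)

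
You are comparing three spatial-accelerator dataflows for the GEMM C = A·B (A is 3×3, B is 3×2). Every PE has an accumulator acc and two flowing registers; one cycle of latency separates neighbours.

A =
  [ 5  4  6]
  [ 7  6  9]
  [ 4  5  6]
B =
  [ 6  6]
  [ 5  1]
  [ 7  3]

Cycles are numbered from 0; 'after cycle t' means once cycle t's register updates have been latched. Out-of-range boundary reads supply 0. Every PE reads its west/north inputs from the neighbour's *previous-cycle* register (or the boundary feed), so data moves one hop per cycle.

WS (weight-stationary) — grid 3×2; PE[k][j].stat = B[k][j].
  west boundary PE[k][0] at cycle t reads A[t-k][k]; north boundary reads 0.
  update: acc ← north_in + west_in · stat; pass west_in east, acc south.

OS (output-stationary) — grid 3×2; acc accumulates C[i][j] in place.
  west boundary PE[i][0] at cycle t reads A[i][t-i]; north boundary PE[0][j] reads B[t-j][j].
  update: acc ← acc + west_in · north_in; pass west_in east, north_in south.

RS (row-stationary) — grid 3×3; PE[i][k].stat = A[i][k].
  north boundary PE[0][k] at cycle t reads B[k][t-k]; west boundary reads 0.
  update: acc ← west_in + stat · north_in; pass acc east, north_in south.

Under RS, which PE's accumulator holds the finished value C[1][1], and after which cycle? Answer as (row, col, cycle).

(row, col, cycle) = (1, 2, 4)

RS — PE[1][2] is where C[1][1] collects:
  c0 r1c2: 0 / 0 / 0
  c1 r1c2: 0 / 0 / 0
  c2 r1c2: 0 / 0 / 0
  c3 r1c2: 135 / 135 / 7
  c4 r1c2: 75 / 75 / 3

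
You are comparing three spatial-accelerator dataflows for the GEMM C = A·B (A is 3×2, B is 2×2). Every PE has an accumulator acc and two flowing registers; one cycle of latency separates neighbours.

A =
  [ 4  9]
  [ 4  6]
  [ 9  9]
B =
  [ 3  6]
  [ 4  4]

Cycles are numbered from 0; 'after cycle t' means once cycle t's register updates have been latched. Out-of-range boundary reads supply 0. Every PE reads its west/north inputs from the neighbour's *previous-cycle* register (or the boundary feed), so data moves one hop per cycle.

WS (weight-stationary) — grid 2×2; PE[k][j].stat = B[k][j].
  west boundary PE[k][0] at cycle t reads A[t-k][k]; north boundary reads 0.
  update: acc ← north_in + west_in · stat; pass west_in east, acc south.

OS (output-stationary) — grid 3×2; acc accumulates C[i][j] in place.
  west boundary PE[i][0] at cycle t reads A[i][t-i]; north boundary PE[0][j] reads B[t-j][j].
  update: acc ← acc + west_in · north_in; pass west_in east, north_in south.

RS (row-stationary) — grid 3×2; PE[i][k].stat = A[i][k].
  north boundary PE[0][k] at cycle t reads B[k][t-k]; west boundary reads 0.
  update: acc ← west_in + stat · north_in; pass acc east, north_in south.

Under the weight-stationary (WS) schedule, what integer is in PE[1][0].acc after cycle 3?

PE[1][0].acc = 63

WS 2×2: PE[1][0] cycle-by-cycle (with neighbour feeds):
  step 0 · PE0,0: acc=12; fwd→4 fwd↓12
  step 0 · PE1,0: acc=0; fwd→0 fwd↓0
  step 1 · PE0,0: acc=12; fwd→4 fwd↓12
  step 1 · PE1,0: acc=48; fwd→9 fwd↓48
  step 2 · PE0,0: acc=27; fwd→9 fwd↓27
  step 2 · PE1,0: acc=36; fwd→6 fwd↓36
  step 3 · PE0,0: acc=0; fwd→0 fwd↓0
  step 3 · PE1,0: acc=63; fwd→9 fwd↓63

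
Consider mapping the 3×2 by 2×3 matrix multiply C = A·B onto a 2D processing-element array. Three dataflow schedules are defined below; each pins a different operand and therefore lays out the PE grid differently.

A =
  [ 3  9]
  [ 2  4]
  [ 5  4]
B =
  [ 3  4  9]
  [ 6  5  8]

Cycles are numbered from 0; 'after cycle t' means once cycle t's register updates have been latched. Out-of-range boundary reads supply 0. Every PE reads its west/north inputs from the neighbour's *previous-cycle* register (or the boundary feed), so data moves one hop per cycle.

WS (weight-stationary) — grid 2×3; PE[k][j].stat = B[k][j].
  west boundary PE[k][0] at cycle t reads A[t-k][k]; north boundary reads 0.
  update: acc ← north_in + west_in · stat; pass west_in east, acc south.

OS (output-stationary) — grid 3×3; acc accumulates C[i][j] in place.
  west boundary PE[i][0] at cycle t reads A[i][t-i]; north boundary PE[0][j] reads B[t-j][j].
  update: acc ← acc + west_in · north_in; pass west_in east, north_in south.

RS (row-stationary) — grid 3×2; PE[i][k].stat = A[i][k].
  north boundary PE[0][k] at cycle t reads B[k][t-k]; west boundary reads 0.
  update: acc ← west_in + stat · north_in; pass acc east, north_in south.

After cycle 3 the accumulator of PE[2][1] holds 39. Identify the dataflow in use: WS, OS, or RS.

dataflow = RS

WS: PE[2][1] is outside its 2×3 grid.
Under OS (3×3), PE[2][1]:
  [0] (2,1) acc=0 (h:0 v:0)
  [1] (2,1) acc=0 (h:0 v:0)
  [2] (2,1) acc=0 (h:0 v:0)
  [3] (2,1) acc=20 (h:5 v:4)
Under RS (3×2), PE[2][1]:
  [0] (2,1) acc=0 (h:0 v:0)
  [1] (2,1) acc=0 (h:0 v:0)
  [2] (2,1) acc=0 (h:0 v:0)
  [3] (2,1) acc=39 (h:39 v:6)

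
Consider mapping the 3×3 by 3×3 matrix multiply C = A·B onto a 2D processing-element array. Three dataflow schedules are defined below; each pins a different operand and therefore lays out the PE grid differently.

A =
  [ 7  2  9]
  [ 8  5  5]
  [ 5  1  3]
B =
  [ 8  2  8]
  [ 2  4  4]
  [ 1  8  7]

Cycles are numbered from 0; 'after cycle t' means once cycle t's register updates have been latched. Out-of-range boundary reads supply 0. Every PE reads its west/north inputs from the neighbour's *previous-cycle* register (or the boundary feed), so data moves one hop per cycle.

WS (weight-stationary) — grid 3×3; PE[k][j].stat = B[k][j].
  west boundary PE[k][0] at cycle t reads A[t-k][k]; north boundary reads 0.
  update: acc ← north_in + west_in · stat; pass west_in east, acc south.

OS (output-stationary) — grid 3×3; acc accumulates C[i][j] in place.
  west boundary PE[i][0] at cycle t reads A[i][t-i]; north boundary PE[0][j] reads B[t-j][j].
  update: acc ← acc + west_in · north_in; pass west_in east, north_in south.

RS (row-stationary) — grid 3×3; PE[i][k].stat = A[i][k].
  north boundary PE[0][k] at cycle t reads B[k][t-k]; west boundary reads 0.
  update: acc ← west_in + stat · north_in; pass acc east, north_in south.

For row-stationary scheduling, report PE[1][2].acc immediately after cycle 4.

PE[1][2].acc = 76

RS on a 3×3 grid — tracing PE[1][2] and its feeders:
  @0  [0,2]  acc 0  |  →0  ↓0
  @0  [1,1]  acc 0  |  →0  ↓0
  @0  [1,2]  acc 0  |  →0  ↓0
  @1  [0,2]  acc 0  |  →0  ↓0
  @1  [1,1]  acc 0  |  →0  ↓0
  @1  [1,2]  acc 0  |  →0  ↓0
  @2  [0,2]  acc 69  |  →69  ↓1
  @2  [1,1]  acc 74  |  →74  ↓2
  @2  [1,2]  acc 0  |  →0  ↓0
  @3  [0,2]  acc 94  |  →94  ↓8
  @3  [1,1]  acc 36  |  →36  ↓4
  @3  [1,2]  acc 79  |  →79  ↓1
  @4  [0,2]  acc 127  |  →127  ↓7
  @4  [1,1]  acc 84  |  →84  ↓4
  @4  [1,2]  acc 76  |  →76  ↓8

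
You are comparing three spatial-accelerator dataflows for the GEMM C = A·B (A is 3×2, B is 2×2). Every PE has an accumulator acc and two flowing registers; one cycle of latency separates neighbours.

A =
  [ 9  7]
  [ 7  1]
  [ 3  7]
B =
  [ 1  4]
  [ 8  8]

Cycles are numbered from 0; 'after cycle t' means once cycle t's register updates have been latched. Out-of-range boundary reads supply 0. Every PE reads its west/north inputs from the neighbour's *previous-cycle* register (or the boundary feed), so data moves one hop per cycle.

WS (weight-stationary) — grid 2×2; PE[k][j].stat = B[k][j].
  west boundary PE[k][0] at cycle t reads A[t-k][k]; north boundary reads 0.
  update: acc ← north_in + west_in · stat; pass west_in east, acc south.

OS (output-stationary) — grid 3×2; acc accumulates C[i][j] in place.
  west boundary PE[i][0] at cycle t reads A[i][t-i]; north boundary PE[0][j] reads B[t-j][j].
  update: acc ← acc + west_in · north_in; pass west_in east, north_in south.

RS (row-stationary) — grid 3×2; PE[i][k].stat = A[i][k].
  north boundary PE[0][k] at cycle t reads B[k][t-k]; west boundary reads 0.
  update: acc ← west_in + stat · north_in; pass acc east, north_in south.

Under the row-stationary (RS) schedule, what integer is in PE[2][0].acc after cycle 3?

PE[2][0].acc = 12

RS (3×2). Following PE[2][0] plus its west/north inputs:
  @0  [1,0]  acc 0  |  →0  ↓0
  @0  [2,0]  acc 0  |  →0  ↓0
  @1  [1,0]  acc 7  |  →7  ↓1
  @1  [2,0]  acc 0  |  →0  ↓0
  @2  [1,0]  acc 28  |  →28  ↓4
  @2  [2,0]  acc 3  |  →3  ↓1
  @3  [1,0]  acc 0  |  →0  ↓0
  @3  [2,0]  acc 12  |  →12  ↓4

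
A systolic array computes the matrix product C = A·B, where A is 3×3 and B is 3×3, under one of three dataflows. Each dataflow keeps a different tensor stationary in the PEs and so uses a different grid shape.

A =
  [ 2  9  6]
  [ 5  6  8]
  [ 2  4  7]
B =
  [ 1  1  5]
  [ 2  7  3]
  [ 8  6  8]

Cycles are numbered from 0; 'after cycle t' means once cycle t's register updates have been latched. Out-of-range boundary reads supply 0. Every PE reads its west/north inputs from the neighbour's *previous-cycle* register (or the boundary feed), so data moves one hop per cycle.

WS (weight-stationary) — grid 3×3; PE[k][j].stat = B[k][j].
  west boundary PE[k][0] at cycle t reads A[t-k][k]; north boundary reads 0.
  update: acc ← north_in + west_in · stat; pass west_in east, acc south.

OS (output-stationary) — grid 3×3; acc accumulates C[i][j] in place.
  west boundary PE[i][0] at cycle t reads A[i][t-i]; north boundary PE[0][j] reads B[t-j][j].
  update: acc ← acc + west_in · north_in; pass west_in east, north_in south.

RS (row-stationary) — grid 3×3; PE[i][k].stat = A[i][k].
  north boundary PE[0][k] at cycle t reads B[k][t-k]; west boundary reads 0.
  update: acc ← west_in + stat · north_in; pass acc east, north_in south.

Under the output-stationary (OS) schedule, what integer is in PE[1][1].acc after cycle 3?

PE[1][1].acc = 47

Tracing OS — 3×3 array, target PE[1][1]:
  [0] (0,1) acc=0 (h:0 v:0)
  [0] (1,0) acc=0 (h:0 v:0)
  [0] (1,1) acc=0 (h:0 v:0)
  [1] (0,1) acc=2 (h:2 v:1)
  [1] (1,0) acc=5 (h:5 v:1)
  [1] (1,1) acc=0 (h:0 v:0)
  [2] (0,1) acc=65 (h:9 v:7)
  [2] (1,0) acc=17 (h:6 v:2)
  [2] (1,1) acc=5 (h:5 v:1)
  [3] (0,1) acc=101 (h:6 v:6)
  [3] (1,0) acc=81 (h:8 v:8)
  [3] (1,1) acc=47 (h:6 v:7)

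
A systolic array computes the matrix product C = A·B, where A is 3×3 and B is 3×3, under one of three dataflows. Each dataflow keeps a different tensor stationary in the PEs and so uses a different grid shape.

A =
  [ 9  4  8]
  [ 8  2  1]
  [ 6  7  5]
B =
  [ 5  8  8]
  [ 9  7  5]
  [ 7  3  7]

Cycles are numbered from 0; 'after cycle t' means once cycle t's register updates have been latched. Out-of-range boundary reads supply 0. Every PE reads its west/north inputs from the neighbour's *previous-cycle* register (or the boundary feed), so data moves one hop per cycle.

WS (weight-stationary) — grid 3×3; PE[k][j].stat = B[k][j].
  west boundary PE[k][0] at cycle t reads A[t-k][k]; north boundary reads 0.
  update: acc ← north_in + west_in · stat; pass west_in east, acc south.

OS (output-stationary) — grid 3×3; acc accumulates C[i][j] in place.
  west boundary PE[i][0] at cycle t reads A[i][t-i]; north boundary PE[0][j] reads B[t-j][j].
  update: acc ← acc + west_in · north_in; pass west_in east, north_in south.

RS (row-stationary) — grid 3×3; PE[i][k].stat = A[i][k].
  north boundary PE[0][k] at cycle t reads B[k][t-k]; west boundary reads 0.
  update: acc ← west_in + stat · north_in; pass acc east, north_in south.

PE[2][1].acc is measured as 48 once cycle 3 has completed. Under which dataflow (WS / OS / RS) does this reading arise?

dataflow = OS

— WS: 3×3; PE[2][1] trace:
  step 0 · PE2,1: acc=0; fwd→0 fwd↓0
  step 1 · PE2,1: acc=0; fwd→0 fwd↓0
  step 2 · PE2,1: acc=0; fwd→0 fwd↓0
  step 3 · PE2,1: acc=124; fwd→8 fwd↓124
— OS: 3×3; PE[2][1] trace:
  step 0 · PE2,1: acc=0; fwd→0 fwd↓0
  step 1 · PE2,1: acc=0; fwd→0 fwd↓0
  step 2 · PE2,1: acc=0; fwd→0 fwd↓0
  step 3 · PE2,1: acc=48; fwd→6 fwd↓8
— RS: 3×3; PE[2][1] trace:
  step 0 · PE2,1: acc=0; fwd→0 fwd↓0
  step 1 · PE2,1: acc=0; fwd→0 fwd↓0
  step 2 · PE2,1: acc=0; fwd→0 fwd↓0
  step 3 · PE2,1: acc=93; fwd→93 fwd↓9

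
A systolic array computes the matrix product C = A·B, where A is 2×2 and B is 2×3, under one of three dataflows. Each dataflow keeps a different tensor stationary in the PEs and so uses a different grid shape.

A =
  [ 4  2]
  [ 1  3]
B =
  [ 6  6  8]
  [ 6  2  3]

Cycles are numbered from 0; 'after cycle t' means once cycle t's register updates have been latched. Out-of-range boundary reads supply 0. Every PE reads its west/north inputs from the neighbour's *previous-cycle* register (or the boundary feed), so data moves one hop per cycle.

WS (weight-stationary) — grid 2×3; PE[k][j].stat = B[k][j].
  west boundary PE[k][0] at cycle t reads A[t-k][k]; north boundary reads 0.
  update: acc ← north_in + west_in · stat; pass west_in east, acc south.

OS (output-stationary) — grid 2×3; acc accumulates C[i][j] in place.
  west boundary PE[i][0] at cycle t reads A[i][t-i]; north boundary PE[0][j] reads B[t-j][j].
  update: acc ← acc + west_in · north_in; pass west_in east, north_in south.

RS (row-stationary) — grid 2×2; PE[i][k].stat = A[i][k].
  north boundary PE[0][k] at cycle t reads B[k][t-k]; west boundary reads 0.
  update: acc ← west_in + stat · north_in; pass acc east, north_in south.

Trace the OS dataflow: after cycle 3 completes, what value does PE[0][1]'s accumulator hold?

Tracing OS — 2×3 array, target PE[0][1]:
  t=0 PE[0][0]: acc=24 h=4 v=6
  t=0 PE[0][1]: acc=0 h=0 v=0
  t=1 PE[0][0]: acc=36 h=2 v=6
  t=1 PE[0][1]: acc=24 h=4 v=6
  t=2 PE[0][0]: acc=36 h=0 v=0
  t=2 PE[0][1]: acc=28 h=2 v=2
  t=3 PE[0][0]: acc=36 h=0 v=0
  t=3 PE[0][1]: acc=28 h=0 v=0

PE[0][1].acc = 28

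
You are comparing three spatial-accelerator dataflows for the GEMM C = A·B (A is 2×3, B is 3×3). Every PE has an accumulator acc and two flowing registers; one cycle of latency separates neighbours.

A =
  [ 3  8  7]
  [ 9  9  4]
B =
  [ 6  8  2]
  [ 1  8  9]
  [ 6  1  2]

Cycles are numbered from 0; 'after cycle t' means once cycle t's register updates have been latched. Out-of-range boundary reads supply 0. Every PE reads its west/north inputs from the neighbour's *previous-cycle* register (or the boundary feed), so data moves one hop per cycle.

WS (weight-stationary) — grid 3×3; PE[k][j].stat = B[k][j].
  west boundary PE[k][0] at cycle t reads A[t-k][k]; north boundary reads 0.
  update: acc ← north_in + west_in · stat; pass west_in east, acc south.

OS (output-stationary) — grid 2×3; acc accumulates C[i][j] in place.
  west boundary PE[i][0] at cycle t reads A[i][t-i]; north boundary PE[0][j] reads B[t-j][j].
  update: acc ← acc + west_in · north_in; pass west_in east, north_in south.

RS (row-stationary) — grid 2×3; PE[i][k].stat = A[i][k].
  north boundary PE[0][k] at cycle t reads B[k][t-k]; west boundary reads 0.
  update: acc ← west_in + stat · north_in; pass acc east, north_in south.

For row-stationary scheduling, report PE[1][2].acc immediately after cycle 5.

RS 2×3: PE[1][2] cycle-by-cycle (with neighbour feeds):
  cycle 0: PE[0][2] → acc 0, east 0, south 0
  cycle 0: PE[1][1] → acc 0, east 0, south 0
  cycle 0: PE[1][2] → acc 0, east 0, south 0
  cycle 1: PE[0][2] → acc 0, east 0, south 0
  cycle 1: PE[1][1] → acc 0, east 0, south 0
  cycle 1: PE[1][2] → acc 0, east 0, south 0
  cycle 2: PE[0][2] → acc 68, east 68, south 6
  cycle 2: PE[1][1] → acc 63, east 63, south 1
  cycle 2: PE[1][2] → acc 0, east 0, south 0
  cycle 3: PE[0][2] → acc 95, east 95, south 1
  cycle 3: PE[1][1] → acc 144, east 144, south 8
  cycle 3: PE[1][2] → acc 87, east 87, south 6
  cycle 4: PE[0][2] → acc 92, east 92, south 2
  cycle 4: PE[1][1] → acc 99, east 99, south 9
  cycle 4: PE[1][2] → acc 148, east 148, south 1
  cycle 5: PE[0][2] → acc 0, east 0, south 0
  cycle 5: PE[1][1] → acc 0, east 0, south 0
  cycle 5: PE[1][2] → acc 107, east 107, south 2

PE[1][2].acc = 107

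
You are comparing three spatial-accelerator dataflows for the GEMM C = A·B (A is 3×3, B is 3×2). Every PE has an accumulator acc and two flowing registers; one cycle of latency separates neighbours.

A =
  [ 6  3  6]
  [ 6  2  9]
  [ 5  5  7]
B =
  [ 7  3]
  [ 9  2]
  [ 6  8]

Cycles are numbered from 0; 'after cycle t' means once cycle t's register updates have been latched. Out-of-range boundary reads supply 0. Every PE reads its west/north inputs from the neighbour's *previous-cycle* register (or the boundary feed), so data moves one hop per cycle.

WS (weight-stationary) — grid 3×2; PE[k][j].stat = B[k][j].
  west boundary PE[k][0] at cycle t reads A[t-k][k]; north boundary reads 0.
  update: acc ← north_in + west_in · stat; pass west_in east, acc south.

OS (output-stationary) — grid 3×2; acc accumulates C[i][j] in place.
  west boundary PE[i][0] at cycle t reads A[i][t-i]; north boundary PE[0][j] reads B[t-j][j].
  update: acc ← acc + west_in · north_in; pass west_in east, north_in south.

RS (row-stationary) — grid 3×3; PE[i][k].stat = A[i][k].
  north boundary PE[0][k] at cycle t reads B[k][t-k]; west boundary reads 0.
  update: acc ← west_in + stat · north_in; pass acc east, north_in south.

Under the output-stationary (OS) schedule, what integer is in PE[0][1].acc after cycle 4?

PE[0][1].acc = 72

OS on a 3×2 grid — tracing PE[0][1] and its feeders:
  t=0 PE[0][0]: acc=42 h=6 v=7
  t=0 PE[0][1]: acc=0 h=0 v=0
  t=1 PE[0][0]: acc=69 h=3 v=9
  t=1 PE[0][1]: acc=18 h=6 v=3
  t=2 PE[0][0]: acc=105 h=6 v=6
  t=2 PE[0][1]: acc=24 h=3 v=2
  t=3 PE[0][0]: acc=105 h=0 v=0
  t=3 PE[0][1]: acc=72 h=6 v=8
  t=4 PE[0][0]: acc=105 h=0 v=0
  t=4 PE[0][1]: acc=72 h=0 v=0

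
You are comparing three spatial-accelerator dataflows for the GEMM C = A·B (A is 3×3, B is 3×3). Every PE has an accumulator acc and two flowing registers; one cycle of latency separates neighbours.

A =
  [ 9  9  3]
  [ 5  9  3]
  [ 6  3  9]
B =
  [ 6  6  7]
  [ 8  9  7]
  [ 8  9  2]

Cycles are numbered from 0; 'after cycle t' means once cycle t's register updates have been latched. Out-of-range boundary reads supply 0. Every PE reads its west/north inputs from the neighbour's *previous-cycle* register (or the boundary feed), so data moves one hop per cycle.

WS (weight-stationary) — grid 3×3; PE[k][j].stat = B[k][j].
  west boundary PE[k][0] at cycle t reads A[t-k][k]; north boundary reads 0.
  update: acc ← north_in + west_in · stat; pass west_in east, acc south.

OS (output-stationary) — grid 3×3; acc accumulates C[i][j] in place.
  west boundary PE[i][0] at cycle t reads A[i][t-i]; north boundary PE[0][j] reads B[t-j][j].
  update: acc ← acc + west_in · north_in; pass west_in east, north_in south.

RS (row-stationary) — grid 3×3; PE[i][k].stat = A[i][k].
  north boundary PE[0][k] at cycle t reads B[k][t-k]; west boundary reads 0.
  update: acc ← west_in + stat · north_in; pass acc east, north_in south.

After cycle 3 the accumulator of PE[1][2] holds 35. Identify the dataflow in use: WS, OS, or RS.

dataflow = OS

— WS: 3×3; PE[1][2] trace:
  [0] (1,2) acc=0 (h:0 v:0)
  [1] (1,2) acc=0 (h:0 v:0)
  [2] (1,2) acc=0 (h:0 v:0)
  [3] (1,2) acc=126 (h:9 v:126)
— OS: 3×3; PE[1][2] trace:
  [0] (1,2) acc=0 (h:0 v:0)
  [1] (1,2) acc=0 (h:0 v:0)
  [2] (1,2) acc=0 (h:0 v:0)
  [3] (1,2) acc=35 (h:5 v:7)
— RS: 3×3; PE[1][2] trace:
  [0] (1,2) acc=0 (h:0 v:0)
  [1] (1,2) acc=0 (h:0 v:0)
  [2] (1,2) acc=0 (h:0 v:0)
  [3] (1,2) acc=126 (h:126 v:8)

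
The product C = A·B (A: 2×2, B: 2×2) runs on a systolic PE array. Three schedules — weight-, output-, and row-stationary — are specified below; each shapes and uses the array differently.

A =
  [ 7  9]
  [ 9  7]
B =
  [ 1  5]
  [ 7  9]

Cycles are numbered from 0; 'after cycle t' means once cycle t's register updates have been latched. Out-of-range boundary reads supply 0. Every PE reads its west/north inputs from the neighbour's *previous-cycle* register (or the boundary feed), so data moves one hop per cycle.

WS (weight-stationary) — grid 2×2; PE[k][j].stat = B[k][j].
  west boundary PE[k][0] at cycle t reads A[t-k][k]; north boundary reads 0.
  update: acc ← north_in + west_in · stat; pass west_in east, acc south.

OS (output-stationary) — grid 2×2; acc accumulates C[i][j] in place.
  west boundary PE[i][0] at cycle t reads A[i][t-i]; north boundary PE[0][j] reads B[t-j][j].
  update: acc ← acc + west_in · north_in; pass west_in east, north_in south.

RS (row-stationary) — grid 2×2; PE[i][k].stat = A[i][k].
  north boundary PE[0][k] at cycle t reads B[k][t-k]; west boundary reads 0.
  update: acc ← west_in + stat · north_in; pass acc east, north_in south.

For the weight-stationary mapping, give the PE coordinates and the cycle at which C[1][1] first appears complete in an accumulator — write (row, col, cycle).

WS — PE[1][1] is where C[1][1] collects:
  [0] (1,1) acc=0 (h:0 v:0)
  [1] (1,1) acc=0 (h:0 v:0)
  [2] (1,1) acc=116 (h:9 v:116)
  [3] (1,1) acc=108 (h:7 v:108)

(row, col, cycle) = (1, 1, 3)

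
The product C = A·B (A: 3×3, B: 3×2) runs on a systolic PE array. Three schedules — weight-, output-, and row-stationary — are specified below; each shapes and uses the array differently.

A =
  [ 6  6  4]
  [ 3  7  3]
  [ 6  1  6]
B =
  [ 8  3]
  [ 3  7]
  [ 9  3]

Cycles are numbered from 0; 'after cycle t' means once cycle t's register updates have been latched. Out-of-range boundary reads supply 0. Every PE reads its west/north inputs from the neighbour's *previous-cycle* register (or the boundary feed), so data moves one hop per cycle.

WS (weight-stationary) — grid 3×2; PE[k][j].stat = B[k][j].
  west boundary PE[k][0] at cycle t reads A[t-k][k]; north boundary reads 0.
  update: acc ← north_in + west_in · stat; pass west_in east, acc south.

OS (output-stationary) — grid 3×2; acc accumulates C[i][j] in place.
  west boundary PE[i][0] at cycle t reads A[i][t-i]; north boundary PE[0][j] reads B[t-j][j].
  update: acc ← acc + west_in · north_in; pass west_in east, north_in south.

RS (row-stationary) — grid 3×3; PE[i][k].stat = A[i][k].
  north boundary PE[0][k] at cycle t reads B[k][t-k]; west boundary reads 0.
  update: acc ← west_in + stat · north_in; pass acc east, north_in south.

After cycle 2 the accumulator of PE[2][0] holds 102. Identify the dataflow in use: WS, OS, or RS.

dataflow = WS

WS [3×2] PE[2][0] across cycles:
  t=0 PE[2][0]: acc=0 h=0 v=0
  t=1 PE[2][0]: acc=0 h=0 v=0
  t=2 PE[2][0]: acc=102 h=4 v=102
OS [3×2] PE[2][0] across cycles:
  t=0 PE[2][0]: acc=0 h=0 v=0
  t=1 PE[2][0]: acc=0 h=0 v=0
  t=2 PE[2][0]: acc=48 h=6 v=8
RS [3×3] PE[2][0] across cycles:
  t=0 PE[2][0]: acc=0 h=0 v=0
  t=1 PE[2][0]: acc=0 h=0 v=0
  t=2 PE[2][0]: acc=48 h=48 v=8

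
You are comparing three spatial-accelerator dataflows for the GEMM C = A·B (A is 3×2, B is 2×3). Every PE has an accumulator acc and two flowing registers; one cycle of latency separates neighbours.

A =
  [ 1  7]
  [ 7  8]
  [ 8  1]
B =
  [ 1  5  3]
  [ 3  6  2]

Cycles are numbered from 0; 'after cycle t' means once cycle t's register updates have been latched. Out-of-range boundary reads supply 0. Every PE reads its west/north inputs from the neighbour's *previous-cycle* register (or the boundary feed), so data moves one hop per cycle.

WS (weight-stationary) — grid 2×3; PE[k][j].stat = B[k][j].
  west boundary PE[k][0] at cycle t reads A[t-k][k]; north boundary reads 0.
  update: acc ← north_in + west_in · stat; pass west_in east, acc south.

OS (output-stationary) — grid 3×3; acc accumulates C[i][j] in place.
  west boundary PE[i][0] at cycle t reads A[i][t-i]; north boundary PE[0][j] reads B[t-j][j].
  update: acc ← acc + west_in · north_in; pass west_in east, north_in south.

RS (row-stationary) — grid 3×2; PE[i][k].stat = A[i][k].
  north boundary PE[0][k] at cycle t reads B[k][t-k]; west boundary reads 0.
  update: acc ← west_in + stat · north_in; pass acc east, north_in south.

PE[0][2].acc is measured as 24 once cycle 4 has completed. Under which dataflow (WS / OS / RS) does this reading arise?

dataflow = WS

WS [2×3] PE[0][2] across cycles:
  [0] (0,2) acc=0 (h:0 v:0)
  [1] (0,2) acc=0 (h:0 v:0)
  [2] (0,2) acc=3 (h:1 v:3)
  [3] (0,2) acc=21 (h:7 v:21)
  [4] (0,2) acc=24 (h:8 v:24)
OS [3×3] PE[0][2] across cycles:
  [0] (0,2) acc=0 (h:0 v:0)
  [1] (0,2) acc=0 (h:0 v:0)
  [2] (0,2) acc=3 (h:1 v:3)
  [3] (0,2) acc=17 (h:7 v:2)
  [4] (0,2) acc=17 (h:0 v:0)
— RS: 3×2 array has no PE[0][2].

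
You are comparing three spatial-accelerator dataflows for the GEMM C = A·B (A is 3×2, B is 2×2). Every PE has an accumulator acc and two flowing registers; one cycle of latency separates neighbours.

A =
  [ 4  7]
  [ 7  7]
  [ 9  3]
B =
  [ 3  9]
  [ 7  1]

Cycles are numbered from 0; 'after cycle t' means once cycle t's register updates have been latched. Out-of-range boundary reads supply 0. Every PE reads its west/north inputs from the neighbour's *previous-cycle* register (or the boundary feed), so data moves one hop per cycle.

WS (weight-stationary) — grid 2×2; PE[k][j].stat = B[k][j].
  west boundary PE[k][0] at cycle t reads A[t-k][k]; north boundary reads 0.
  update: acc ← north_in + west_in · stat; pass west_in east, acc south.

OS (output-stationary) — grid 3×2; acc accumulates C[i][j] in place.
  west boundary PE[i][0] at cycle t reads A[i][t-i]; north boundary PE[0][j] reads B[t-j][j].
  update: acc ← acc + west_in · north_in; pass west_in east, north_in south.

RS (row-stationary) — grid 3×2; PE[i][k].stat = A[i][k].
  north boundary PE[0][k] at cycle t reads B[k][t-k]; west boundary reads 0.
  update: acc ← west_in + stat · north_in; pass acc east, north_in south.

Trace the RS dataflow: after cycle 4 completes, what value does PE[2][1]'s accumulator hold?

PE[2][1].acc = 84

RS 3×2: PE[2][1] cycle-by-cycle (with neighbour feeds):
  c0 r1c1: 0 / 0 / 0
  c0 r2c0: 0 / 0 / 0
  c0 r2c1: 0 / 0 / 0
  c1 r1c1: 0 / 0 / 0
  c1 r2c0: 0 / 0 / 0
  c1 r2c1: 0 / 0 / 0
  c2 r1c1: 70 / 70 / 7
  c2 r2c0: 27 / 27 / 3
  c2 r2c1: 0 / 0 / 0
  c3 r1c1: 70 / 70 / 1
  c3 r2c0: 81 / 81 / 9
  c3 r2c1: 48 / 48 / 7
  c4 r1c1: 0 / 0 / 0
  c4 r2c0: 0 / 0 / 0
  c4 r2c1: 84 / 84 / 1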